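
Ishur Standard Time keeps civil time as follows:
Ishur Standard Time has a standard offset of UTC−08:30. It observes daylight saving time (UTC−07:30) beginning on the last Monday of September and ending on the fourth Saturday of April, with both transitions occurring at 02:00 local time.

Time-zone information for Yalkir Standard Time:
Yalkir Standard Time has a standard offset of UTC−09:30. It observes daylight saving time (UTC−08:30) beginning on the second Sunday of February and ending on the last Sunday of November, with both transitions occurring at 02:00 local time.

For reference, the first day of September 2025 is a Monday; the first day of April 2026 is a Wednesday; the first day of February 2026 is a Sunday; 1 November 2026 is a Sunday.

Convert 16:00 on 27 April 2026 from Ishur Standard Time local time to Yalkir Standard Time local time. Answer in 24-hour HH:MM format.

16:00

1 September 2025 is a Monday, so Mondays fall on 1, 8, 15, 22, 29; the last is September 29.
1 April 2026 is a Wednesday, so the first Saturday is April 4 and the fourth is April 25.
Daylight saving runs 29 September 2025 – 25 April 2026; 27 April 2026 is outside that window, so Ishur Standard Time is on standard time at UTC−08:30.
16:00 Ishur Standard Time + 8h30m = 00:30 UTC (rolling into the next day, 28 April 2026).
1 February 2026 is a Sunday, so the first Sunday is February 1 and the second is February 8.
1 November 2026 is a Sunday, so Sundays fall on 1, 8, 15, 22, 29; the last is November 29.
At the standard offset (UTC−09:30), 00:30 UTC − 9h30m = 15:00 Yalkir Standard Time standard time (rolling into the previous day, 27 April 2026).
The standard-time date in Yalkir Standard Time, 27 April 2026, falls between 8 February and 29 November, so daylight saving is in effect and Yalkir Standard Time is at UTC−08:30.
00:30 UTC − 8h30m = 16:00 Yalkir Standard Time (rolling into the previous day, 27 April 2026).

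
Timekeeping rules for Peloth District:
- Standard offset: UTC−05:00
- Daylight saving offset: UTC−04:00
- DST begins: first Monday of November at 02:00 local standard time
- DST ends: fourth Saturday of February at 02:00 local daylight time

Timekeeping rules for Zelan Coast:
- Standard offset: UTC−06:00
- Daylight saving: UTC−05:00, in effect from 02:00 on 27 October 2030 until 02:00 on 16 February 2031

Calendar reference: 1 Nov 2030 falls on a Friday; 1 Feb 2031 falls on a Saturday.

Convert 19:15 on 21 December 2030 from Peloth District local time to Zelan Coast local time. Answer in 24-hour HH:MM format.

1 November 2030 is a Friday, so the first Monday is November 4.
1 February 2031 is a Saturday, so the first Saturday is February 1 and the fourth is February 22.
21 December 2030 falls between 4 November 2030 and 22 February 2031, so daylight saving is in effect and Peloth District is at UTC−04:00.
19:15 Peloth District + 4h = 23:15 UTC.
At the standard offset (UTC−06:00), 23:15 UTC − 6h = 17:15 Zelan Coast standard time.
The standard-time date in Zelan Coast, 21 December 2030, falls between 27 October 2030 and 16 February 2031, so daylight saving is in effect and Zelan Coast is at UTC−05:00.
23:15 UTC − 5h = 18:15 Zelan Coast.

18:15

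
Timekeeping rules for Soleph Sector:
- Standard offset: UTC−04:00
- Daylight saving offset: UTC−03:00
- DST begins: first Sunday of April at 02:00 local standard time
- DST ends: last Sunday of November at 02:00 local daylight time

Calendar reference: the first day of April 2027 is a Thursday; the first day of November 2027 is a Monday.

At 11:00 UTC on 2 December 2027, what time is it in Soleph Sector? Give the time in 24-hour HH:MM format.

1 April 2027 is a Thursday, so the first Sunday is April 4.
1 November 2027 is a Monday, so Sundays fall on 7, 14, 21, 28; the last is November 28.
At the standard offset (UTC−04:00), 11:00 UTC − 4h = 07:00 Soleph Sector standard time.
The standard-time date in Soleph Sector, 2 December 2027, is outside the daylight-saving period (4 April – 28 November), so Soleph Sector is on standard time, UTC−04:00.
11:00 UTC − 4h = 07:00 local.

07:00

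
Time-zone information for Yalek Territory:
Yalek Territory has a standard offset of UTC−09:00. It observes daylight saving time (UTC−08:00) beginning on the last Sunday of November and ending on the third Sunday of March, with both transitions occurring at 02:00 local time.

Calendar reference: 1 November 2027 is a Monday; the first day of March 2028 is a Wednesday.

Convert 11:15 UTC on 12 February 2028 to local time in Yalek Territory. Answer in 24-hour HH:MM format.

03:15

1 November 2027 is a Monday, so Sundays fall on 7, 14, 21, 28; the last is November 28.
1 March 2028 is a Wednesday, so the first Sunday is March 5 and the third is March 19.
At the standard offset (UTC−09:00), 11:15 UTC − 9h = 02:15 Yalek Territory standard time.
Daylight saving runs 28 November 2027 – 19 March 2028; the standard-time date in Yalek Territory, 12 February 2028, is inside that window, so Yalek Territory is at UTC−08:00.
11:15 UTC − 8h = 03:15 local.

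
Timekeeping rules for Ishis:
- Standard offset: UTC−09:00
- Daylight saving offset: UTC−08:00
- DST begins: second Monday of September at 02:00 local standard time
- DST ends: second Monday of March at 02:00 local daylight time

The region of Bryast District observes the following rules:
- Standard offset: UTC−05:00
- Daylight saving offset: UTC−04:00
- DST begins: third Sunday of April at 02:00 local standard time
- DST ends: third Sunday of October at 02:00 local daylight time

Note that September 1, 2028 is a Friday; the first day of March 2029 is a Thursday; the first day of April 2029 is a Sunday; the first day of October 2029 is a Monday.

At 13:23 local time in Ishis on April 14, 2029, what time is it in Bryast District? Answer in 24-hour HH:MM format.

17:23

1 September 2028 is a Friday, so the first Monday is September 4 and the second is September 11.
1 March 2029 is a Thursday, so the first Monday is March 5 and the second is March 12.
April 14, 2029 is outside the daylight-saving period (11 September 2028 – 12 March 2029), so Ishis is on standard time, UTC−09:00.
13:23 Ishis + 9h = 22:23 UTC.
1 April 2029 is a Sunday, so the first Sunday is April 1 and the third is April 15.
1 October 2029 is a Monday, so the first Sunday is October 7 and the third is October 21.
At the standard offset (UTC−05:00), 22:23 UTC − 5h = 17:23 Bryast District standard time.
The standard-time date in Bryast District, April 14, 2029, does not fall between 15 April and 21 October, so daylight saving is not in effect and Bryast District is at UTC−05:00.
22:23 UTC − 5h = 17:23 Bryast District.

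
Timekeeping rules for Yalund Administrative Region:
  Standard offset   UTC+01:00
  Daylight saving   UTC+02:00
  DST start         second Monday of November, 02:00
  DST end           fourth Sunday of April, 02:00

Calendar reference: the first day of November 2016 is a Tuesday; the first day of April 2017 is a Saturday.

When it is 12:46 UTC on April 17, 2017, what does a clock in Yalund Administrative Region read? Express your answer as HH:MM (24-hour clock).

1 November 2016 is a Tuesday, so the first Monday is November 7 and the second is November 14.
1 April 2017 is a Saturday, so the first Sunday is April 2 and the fourth is April 23.
At the standard offset (UTC+01:00), 12:46 UTC + 1h = 13:46 Yalund Administrative Region standard time.
The standard-time date in Yalund Administrative Region, April 17, 2017, falls between 14 November 2016 and 23 April 2017, so daylight saving is in effect and Yalund Administrative Region is at UTC+02:00.
12:46 UTC + 2h = 14:46 local.

14:46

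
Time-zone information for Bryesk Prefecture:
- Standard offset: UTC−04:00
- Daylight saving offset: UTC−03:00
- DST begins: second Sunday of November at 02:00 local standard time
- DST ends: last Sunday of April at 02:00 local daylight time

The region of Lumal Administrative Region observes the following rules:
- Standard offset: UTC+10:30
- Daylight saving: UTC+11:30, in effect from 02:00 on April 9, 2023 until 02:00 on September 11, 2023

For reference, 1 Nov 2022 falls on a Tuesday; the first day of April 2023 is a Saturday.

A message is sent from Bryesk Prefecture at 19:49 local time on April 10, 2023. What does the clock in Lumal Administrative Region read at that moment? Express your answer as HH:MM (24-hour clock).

1 November 2022 is a Tuesday, so the first Sunday is November 6 and the second is November 13.
1 April 2023 is a Saturday, so Sundays fall on 2, 9, 16, 23, 30; the last is April 30.
April 10, 2023 lies within the daylight-saving period (13 November 2022 – 30 April 2023), so Bryesk Prefecture is on daylight time, UTC−03:00.
19:49 Bryesk Prefecture + 3h = 22:49 UTC.
At the standard offset (UTC+10:30), 22:49 UTC + 10h30m = 09:19 Lumal Administrative Region standard time (rolling into the next day, 11 April 2023).
The standard-time date in Lumal Administrative Region, April 11, 2023, lies within the daylight-saving period (9 April – 11 September), so Lumal Administrative Region is on daylight time, UTC+11:30.
22:49 UTC + 11h30m = 10:19 Lumal Administrative Region (rolling into the next day, 11 April 2023).

10:19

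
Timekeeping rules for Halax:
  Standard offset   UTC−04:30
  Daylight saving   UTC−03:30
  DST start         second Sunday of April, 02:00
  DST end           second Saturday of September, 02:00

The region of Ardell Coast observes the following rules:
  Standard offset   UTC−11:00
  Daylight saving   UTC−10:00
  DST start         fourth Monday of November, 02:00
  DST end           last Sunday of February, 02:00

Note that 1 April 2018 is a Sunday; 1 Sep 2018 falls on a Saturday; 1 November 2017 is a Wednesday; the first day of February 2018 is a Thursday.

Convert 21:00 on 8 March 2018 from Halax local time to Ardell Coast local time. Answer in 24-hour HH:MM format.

14:30

1 April 2018 is a Sunday, so the first Sunday is April 1 and the second is April 8.
1 September 2018 is a Saturday, so the first Saturday is September 1 and the second is September 8.
8 March 2018 is outside the daylight-saving period (8 April – 8 September), so Halax is on standard time, UTC−04:30.
21:00 Halax + 4h30m = 01:30 UTC (rolling into the next day, 9 March 2018).
1 November 2017 is a Wednesday, so the first Monday is November 6 and the fourth is November 27.
1 February 2018 is a Thursday, so Sundays fall on 4, 11, 18, 25; the last is February 25.
At the standard offset (UTC−11:00), 01:30 UTC − 11h = 14:30 Ardell Coast standard time (rolling into the previous day, 8 March 2018).
The standard-time date in Ardell Coast, 8 March 2018, is outside the daylight-saving period (27 November 2017 – 25 February 2018), so Ardell Coast is on standard time, UTC−11:00.
01:30 UTC − 11h = 14:30 Ardell Coast (rolling into the previous day, 8 March 2018).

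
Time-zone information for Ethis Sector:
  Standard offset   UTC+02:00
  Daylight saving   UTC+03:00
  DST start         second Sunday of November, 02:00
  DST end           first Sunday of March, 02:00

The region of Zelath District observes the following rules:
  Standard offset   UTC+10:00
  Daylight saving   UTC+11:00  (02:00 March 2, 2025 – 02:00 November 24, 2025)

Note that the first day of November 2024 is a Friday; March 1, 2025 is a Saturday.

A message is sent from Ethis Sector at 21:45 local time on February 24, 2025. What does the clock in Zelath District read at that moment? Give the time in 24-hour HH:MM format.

1 November 2024 is a Friday, so the first Sunday is November 3 and the second is November 10.
1 March 2025 is a Saturday, so the first Sunday is March 2.
February 24, 2025 falls between 10 November 2024 and 2 March 2025, so daylight saving is in effect and Ethis Sector is at UTC+03:00.
21:45 Ethis Sector − 3h = 18:45 UTC.
At the standard offset (UTC+10:00), 18:45 UTC + 10h = 04:45 Zelath District standard time (rolling into the next day, 25 February 2025).
Daylight saving runs 2 March – 24 November; the standard-time date in Zelath District, February 25, 2025, is outside that window, so Zelath District is on standard time at UTC+10:00.
18:45 UTC + 10h = 04:45 Zelath District (rolling into the next day, 25 February 2025).

04:45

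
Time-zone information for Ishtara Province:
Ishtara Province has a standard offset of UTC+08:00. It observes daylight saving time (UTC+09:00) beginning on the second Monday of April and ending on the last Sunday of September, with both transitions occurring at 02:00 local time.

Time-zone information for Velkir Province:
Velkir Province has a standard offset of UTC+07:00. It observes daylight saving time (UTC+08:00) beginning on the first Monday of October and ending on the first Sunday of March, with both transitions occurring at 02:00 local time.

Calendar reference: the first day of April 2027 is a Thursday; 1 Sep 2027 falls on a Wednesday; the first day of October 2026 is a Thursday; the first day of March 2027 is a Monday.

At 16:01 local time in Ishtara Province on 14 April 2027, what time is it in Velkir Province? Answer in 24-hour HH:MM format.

1 April 2027 is a Thursday, so the first Monday is April 5 and the second is April 12.
1 September 2027 is a Wednesday, so Sundays fall on 5, 12, 19, 26; the last is September 26.
14 April 2027 lies within the daylight-saving period (12 April – 26 September), so Ishtara Province is on daylight time, UTC+09:00.
16:01 Ishtara Province − 9h = 07:01 UTC.
1 October 2026 is a Thursday, so the first Monday is October 5.
1 March 2027 is a Monday, so the first Sunday is March 7.
At the standard offset (UTC+07:00), 07:01 UTC + 7h = 14:01 Velkir Province standard time.
The standard-time date in Velkir Province, 14 April 2027, is outside the daylight-saving period (5 October 2026 – 7 March 2027), so Velkir Province is on standard time, UTC+07:00.
07:01 UTC + 7h = 14:01 Velkir Province.

14:01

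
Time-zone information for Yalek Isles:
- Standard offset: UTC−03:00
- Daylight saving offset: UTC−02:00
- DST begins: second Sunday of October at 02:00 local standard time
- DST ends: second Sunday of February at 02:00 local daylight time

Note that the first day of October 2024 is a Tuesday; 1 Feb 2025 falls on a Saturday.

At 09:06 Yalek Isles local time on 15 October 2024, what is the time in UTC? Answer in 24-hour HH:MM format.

1 October 2024 is a Tuesday, so the first Sunday is October 6 and the second is October 13.
1 February 2025 is a Saturday, so the first Sunday is February 2 and the second is February 9.
15 October 2024 falls between 13 October 2024 and 9 February 2025, so daylight saving is in effect and Yalek Isles is at UTC−02:00.
09:06 local + 2h = 11:06 UTC.

11:06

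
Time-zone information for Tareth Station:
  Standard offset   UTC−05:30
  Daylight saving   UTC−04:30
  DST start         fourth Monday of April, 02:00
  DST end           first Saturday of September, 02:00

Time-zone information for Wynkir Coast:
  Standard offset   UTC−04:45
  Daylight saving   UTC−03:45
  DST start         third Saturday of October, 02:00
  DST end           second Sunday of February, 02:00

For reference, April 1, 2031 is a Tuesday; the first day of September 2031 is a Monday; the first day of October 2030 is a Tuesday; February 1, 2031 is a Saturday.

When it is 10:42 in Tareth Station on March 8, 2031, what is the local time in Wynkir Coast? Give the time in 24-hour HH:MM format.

1 April 2031 is a Tuesday, so the first Monday is April 7 and the fourth is April 28.
1 September 2031 is a Monday, so the first Saturday is September 6.
Daylight saving runs 28 April – 6 September; March 8, 2031 is outside that window, so Tareth Station is on standard time at UTC−05:30.
10:42 Tareth Station + 5h30m = 16:12 UTC.
1 October 2030 is a Tuesday, so the first Saturday is October 5 and the third is October 19.
1 February 2031 is a Saturday, so the first Sunday is February 2 and the second is February 9.
At the standard offset (UTC−04:45), 16:12 UTC − 4h45m = 11:27 Wynkir Coast standard time.
The standard-time date in Wynkir Coast, March 8, 2031, does not fall between 19 October 2030 and 9 February 2031, so daylight saving is not in effect and Wynkir Coast is at UTC−04:45.
16:12 UTC − 4h45m = 11:27 Wynkir Coast.

11:27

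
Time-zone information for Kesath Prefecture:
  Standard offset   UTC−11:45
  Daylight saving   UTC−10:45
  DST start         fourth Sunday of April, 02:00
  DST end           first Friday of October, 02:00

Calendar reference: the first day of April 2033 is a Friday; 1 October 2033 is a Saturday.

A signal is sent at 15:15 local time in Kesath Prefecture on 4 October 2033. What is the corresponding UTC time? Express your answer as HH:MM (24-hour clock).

02:00

1 April 2033 is a Friday, so the first Sunday is April 3 and the fourth is April 24.
1 October 2033 is a Saturday, so the first Friday is October 7.
Daylight saving runs 24 April – 7 October; 4 October 2033 is inside that window, so Kesath Prefecture is at UTC−10:45.
15:15 local + 10h45m = 02:00 UTC (rolling into the next day, 5 October 2033).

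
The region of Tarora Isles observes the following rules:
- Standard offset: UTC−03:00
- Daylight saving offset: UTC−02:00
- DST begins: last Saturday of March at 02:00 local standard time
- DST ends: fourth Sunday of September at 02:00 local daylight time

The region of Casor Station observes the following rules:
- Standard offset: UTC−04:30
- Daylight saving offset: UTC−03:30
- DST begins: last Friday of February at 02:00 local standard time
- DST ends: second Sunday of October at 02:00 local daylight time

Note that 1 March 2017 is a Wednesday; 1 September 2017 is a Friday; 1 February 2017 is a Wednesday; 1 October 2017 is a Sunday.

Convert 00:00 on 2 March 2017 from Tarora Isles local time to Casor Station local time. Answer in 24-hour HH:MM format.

23:30

1 March 2017 is a Wednesday, so Saturdays fall on 4, 11, 18, 25; the last is March 25.
1 September 2017 is a Friday, so the first Sunday is September 3 and the fourth is September 24.
2 March 2017 does not fall between 25 March and 24 September, so daylight saving is not in effect and Tarora Isles is at UTC−03:00.
00:00 Tarora Isles + 3h = 03:00 UTC.
1 February 2017 is a Wednesday, so Fridays fall on 3, 10, 17, 24; the last is February 24.
1 October 2017 is a Sunday, so the first Sunday is October 1 and the second is October 8.
At the standard offset (UTC−04:30), 03:00 UTC − 4h30m = 22:30 Casor Station standard time (rolling into the previous day, 1 March 2017).
The standard-time date in Casor Station, 1 March 2017, lies within the daylight-saving period (24 February – 8 October), so Casor Station is on daylight time, UTC−03:30.
03:00 UTC − 3h30m = 23:30 Casor Station (rolling into the previous day, 1 March 2017).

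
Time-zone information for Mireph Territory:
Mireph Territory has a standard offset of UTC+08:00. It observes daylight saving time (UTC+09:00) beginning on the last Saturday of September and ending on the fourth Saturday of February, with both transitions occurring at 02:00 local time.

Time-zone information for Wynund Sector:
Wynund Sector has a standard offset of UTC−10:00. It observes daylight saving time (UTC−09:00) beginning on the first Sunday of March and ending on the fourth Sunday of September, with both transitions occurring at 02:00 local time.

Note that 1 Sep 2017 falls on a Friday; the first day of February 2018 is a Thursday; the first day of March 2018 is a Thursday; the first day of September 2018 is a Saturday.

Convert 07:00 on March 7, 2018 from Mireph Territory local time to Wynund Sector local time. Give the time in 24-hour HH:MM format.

14:00

1 September 2017 is a Friday, so Saturdays fall on 2, 9, 16, 23, 30; the last is September 30.
1 February 2018 is a Thursday, so the first Saturday is February 3 and the fourth is February 24.
March 7, 2018 does not fall between 30 September 2017 and 24 February 2018, so daylight saving is not in effect and Mireph Territory is at UTC+08:00.
07:00 Mireph Territory − 8h = 23:00 UTC (rolling into the previous day, 6 March 2018).
1 March 2018 is a Thursday, so the first Sunday is March 4.
1 September 2018 is a Saturday, so the first Sunday is September 2 and the fourth is September 23.
At the standard offset (UTC−10:00), 23:00 UTC − 10h = 13:00 Wynund Sector standard time.
The standard-time date in Wynund Sector, March 6, 2018, lies within the daylight-saving period (4 March – 23 September), so Wynund Sector is on daylight time, UTC−09:00.
23:00 UTC − 9h = 14:00 Wynund Sector.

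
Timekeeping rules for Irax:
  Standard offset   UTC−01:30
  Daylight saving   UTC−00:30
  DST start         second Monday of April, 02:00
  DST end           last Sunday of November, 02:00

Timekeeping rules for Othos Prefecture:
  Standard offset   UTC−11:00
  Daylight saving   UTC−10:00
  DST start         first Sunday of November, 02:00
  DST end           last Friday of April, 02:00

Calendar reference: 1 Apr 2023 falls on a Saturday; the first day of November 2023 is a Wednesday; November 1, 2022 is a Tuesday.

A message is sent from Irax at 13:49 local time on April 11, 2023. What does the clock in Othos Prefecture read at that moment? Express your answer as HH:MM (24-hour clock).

1 April 2023 is a Saturday, so the first Monday is April 3 and the second is April 10.
1 November 2023 is a Wednesday, so Sundays fall on 5, 12, 19, 26; the last is November 26.
April 11, 2023 falls between 10 April and 26 November, so daylight saving is in effect and Irax is at UTC−00:30.
13:49 Irax + 0h30m = 14:19 UTC.
1 November 2022 is a Tuesday, so the first Sunday is November 6.
1 April 2023 is a Saturday, so Fridays fall on 7, 14, 21, 28; the last is April 28.
At the standard offset (UTC−11:00), 14:19 UTC − 11h = 03:19 Othos Prefecture standard time.
The standard-time date in Othos Prefecture, April 11, 2023, lies within the daylight-saving period (6 November 2022 – 28 April 2023), so Othos Prefecture is on daylight time, UTC−10:00.
14:19 UTC − 10h = 04:19 Othos Prefecture.

04:19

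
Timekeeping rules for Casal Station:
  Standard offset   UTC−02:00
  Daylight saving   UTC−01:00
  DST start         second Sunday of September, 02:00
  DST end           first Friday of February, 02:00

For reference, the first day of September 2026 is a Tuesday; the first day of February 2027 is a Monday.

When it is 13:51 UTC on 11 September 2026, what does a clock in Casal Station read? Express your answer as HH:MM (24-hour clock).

1 September 2026 is a Tuesday, so the first Sunday is September 6 and the second is September 13.
1 February 2027 is a Monday, so the first Friday is February 5.
At the standard offset (UTC−02:00), 13:51 UTC − 2h = 11:51 Casal Station standard time.
Daylight saving runs 13 September 2026 – 5 February 2027; the standard-time date in Casal Station, 11 September 2026, is outside that window, so Casal Station is on standard time at UTC−02:00.
13:51 UTC − 2h = 11:51 local.

11:51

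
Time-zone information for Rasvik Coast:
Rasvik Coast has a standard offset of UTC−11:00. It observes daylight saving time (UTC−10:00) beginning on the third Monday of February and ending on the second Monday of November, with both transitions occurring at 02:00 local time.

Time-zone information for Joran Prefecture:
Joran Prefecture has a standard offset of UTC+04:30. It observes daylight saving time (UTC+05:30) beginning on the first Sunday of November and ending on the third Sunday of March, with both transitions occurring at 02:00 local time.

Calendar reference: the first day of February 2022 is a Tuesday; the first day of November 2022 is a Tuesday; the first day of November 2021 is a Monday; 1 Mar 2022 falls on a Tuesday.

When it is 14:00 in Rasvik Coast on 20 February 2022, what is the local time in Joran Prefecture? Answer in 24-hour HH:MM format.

06:30

1 February 2022 is a Tuesday, so the first Monday is February 7 and the third is February 21.
1 November 2022 is a Tuesday, so the first Monday is November 7 and the second is November 14.
20 February 2022 does not fall between 21 February and 14 November, so daylight saving is not in effect and Rasvik Coast is at UTC−11:00.
14:00 Rasvik Coast + 11h = 01:00 UTC (rolling into the next day, 21 February 2022).
1 November 2021 is a Monday, so the first Sunday is November 7.
1 March 2022 is a Tuesday, so the first Sunday is March 6 and the third is March 20.
At the standard offset (UTC+04:30), 01:00 UTC + 4h30m = 05:30 Joran Prefecture standard time.
Daylight saving runs 7 November 2021 – 20 March 2022; the standard-time date in Joran Prefecture, 21 February 2022, is inside that window, so Joran Prefecture is at UTC+05:30.
01:00 UTC + 5h30m = 06:30 Joran Prefecture.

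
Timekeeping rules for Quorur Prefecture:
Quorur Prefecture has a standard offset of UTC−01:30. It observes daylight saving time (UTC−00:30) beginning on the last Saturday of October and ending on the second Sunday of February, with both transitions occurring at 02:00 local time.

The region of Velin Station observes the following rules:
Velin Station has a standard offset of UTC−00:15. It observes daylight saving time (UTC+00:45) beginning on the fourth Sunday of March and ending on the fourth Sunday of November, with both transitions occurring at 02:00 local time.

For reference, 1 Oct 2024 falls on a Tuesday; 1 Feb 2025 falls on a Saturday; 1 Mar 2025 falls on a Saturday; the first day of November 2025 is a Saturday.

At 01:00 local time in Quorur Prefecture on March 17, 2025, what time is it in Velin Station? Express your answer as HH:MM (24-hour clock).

02:15

1 October 2024 is a Tuesday, so Saturdays fall on 5, 12, 19, 26; the last is October 26.
1 February 2025 is a Saturday, so the first Sunday is February 2 and the second is February 9.
March 17, 2025 does not fall between 26 October 2024 and 9 February 2025, so daylight saving is not in effect and Quorur Prefecture is at UTC−01:30.
01:00 Quorur Prefecture + 1h30m = 02:30 UTC.
1 March 2025 is a Saturday, so the first Sunday is March 2 and the fourth is March 23.
1 November 2025 is a Saturday, so the first Sunday is November 2 and the fourth is November 23.
At the standard offset (UTC−00:15), 02:30 UTC − 0h15m = 02:15 Velin Station standard time.
The standard-time date in Velin Station, March 17, 2025, is outside the daylight-saving period (23 March – 23 November), so Velin Station is on standard time, UTC−00:15.
02:30 UTC − 0h15m = 02:15 Velin Station.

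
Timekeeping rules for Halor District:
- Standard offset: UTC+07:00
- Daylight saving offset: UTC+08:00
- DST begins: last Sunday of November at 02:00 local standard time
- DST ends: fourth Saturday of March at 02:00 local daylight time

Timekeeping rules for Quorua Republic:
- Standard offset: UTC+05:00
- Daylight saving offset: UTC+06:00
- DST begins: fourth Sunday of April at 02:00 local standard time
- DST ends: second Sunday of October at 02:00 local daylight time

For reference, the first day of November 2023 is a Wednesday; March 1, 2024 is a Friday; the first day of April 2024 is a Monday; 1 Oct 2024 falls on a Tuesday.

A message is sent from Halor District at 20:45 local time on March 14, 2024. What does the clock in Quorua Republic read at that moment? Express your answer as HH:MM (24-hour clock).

17:45

1 November 2023 is a Wednesday, so Sundays fall on 5, 12, 19, 26; the last is November 26.
1 March 2024 is a Friday, so the first Saturday is March 2 and the fourth is March 23.
Daylight saving runs 26 November 2023 – 23 March 2024; March 14, 2024 is inside that window, so Halor District is at UTC+08:00.
20:45 Halor District − 8h = 12:45 UTC.
1 April 2024 is a Monday, so the first Sunday is April 7 and the fourth is April 28.
1 October 2024 is a Tuesday, so the first Sunday is October 6 and the second is October 13.
At the standard offset (UTC+05:00), 12:45 UTC + 5h = 17:45 Quorua Republic standard time.
Daylight saving runs 28 April – 13 October; the standard-time date in Quorua Republic, March 14, 2024, is outside that window, so Quorua Republic is on standard time at UTC+05:00.
12:45 UTC + 5h = 17:45 Quorua Republic.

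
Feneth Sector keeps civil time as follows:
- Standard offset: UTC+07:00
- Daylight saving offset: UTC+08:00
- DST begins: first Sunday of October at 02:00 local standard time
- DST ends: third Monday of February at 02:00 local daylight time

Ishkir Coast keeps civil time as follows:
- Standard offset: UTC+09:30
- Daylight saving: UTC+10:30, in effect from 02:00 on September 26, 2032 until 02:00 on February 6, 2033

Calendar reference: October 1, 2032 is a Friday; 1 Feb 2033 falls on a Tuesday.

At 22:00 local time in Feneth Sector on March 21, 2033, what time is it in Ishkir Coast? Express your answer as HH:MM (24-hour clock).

00:30

1 October 2032 is a Friday, so the first Sunday is October 3.
1 February 2033 is a Tuesday, so the first Monday is February 7 and the third is February 21.
March 21, 2033 does not fall between 3 October 2032 and 21 February 2033, so daylight saving is not in effect and Feneth Sector is at UTC+07:00.
22:00 Feneth Sector − 7h = 15:00 UTC.
At the standard offset (UTC+09:30), 15:00 UTC + 9h30m = 00:30 Ishkir Coast standard time (rolling into the next day, 22 March 2033).
Daylight saving runs 26 September 2032 – 6 February 2033; the standard-time date in Ishkir Coast, March 22, 2033, is outside that window, so Ishkir Coast is on standard time at UTC+09:30.
15:00 UTC + 9h30m = 00:30 Ishkir Coast (rolling into the next day, 22 March 2033).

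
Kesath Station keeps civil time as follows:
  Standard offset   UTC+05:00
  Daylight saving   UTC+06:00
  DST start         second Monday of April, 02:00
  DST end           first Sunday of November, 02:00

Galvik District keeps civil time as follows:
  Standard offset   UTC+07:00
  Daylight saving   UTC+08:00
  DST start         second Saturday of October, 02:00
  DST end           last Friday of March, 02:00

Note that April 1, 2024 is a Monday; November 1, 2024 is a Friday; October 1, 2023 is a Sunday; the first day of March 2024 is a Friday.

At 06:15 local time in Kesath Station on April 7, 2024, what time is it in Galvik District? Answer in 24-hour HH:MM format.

08:15

1 April 2024 is a Monday, so the first Monday is April 1 and the second is April 8.
1 November 2024 is a Friday, so the first Sunday is November 3.
April 7, 2024 is outside the daylight-saving period (8 April – 3 November), so Kesath Station is on standard time, UTC+05:00.
06:15 Kesath Station − 5h = 01:15 UTC.
1 October 2023 is a Sunday, so the first Saturday is October 7 and the second is October 14.
1 March 2024 is a Friday, so Fridays fall on 1, 8, 15, 22, 29; the last is March 29.
At the standard offset (UTC+07:00), 01:15 UTC + 7h = 08:15 Galvik District standard time.
The standard-time date in Galvik District, April 7, 2024, is outside the daylight-saving period (14 October 2023 – 29 March 2024), so Galvik District is on standard time, UTC+07:00.
01:15 UTC + 7h = 08:15 Galvik District.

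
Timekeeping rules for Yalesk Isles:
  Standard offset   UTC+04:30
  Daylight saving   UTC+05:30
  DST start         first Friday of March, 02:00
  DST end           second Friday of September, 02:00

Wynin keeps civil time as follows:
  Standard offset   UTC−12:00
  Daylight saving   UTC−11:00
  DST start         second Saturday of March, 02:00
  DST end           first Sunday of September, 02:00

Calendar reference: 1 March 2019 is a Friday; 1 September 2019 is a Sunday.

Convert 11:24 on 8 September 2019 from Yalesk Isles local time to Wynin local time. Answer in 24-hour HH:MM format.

1 March 2019 is a Friday, so the first Friday is March 1.
1 September 2019 is a Sunday, so the first Friday is September 6 and the second is September 13.
8 September 2019 falls between 1 March and 13 September, so daylight saving is in effect and Yalesk Isles is at UTC+05:30.
11:24 Yalesk Isles − 5h30m = 05:54 UTC.
1 March 2019 is a Friday, so the first Saturday is March 2 and the second is March 9.
1 September 2019 is a Sunday, so the first Sunday is September 1.
At the standard offset (UTC−12:00), 05:54 UTC − 12h = 17:54 Wynin standard time (rolling into the previous day, 7 September 2019).
Daylight saving runs 9 March – 1 September; the standard-time date in Wynin, 7 September 2019, is outside that window, so Wynin is on standard time at UTC−12:00.
05:54 UTC − 12h = 17:54 Wynin (rolling into the previous day, 7 September 2019).

17:54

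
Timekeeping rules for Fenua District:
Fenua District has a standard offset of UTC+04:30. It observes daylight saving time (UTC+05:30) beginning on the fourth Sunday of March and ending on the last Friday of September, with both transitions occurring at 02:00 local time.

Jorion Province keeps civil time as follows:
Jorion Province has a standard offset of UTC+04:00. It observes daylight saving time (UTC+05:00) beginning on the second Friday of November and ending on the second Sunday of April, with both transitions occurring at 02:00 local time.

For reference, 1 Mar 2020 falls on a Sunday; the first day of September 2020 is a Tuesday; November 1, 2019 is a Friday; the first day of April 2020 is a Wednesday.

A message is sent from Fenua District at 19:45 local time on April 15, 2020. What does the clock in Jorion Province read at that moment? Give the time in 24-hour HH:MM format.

1 March 2020 is a Sunday, so the first Sunday is March 1 and the fourth is March 22.
1 September 2020 is a Tuesday, so Fridays fall on 4, 11, 18, 25; the last is September 25.
April 15, 2020 falls between 22 March and 25 September, so daylight saving is in effect and Fenua District is at UTC+05:30.
19:45 Fenua District − 5h30m = 14:15 UTC.
1 November 2019 is a Friday, so the first Friday is November 1 and the second is November 8.
1 April 2020 is a Wednesday, so the first Sunday is April 5 and the second is April 12.
At the standard offset (UTC+04:00), 14:15 UTC + 4h = 18:15 Jorion Province standard time.
The standard-time date in Jorion Province, April 15, 2020, is outside the daylight-saving period (8 November 2019 – 12 April 2020), so Jorion Province is on standard time, UTC+04:00.
14:15 UTC + 4h = 18:15 Jorion Province.

18:15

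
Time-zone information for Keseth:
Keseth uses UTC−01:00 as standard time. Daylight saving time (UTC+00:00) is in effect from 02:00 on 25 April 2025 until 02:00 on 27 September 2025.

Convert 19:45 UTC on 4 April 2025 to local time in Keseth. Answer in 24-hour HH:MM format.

18:45

At the standard offset (UTC−01:00), 19:45 UTC − 1h = 18:45 Keseth standard time.
The standard-time date in Keseth, 4 April 2025, does not fall between 25 April and 27 September, so daylight saving is not in effect and Keseth is at UTC−01:00.
19:45 UTC − 1h = 18:45 local.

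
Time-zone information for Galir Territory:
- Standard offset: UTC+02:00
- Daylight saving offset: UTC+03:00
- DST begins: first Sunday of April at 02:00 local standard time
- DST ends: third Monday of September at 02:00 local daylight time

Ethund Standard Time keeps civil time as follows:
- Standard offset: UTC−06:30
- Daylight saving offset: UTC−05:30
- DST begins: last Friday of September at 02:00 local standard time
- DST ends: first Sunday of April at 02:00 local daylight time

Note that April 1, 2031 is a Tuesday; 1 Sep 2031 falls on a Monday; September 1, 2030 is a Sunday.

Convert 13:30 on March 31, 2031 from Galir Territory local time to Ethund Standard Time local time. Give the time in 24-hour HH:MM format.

1 April 2031 is a Tuesday, so the first Sunday is April 6.
1 September 2031 is a Monday, so the first Monday is September 1 and the third is September 15.
March 31, 2031 is outside the daylight-saving period (6 April – 15 September), so Galir Territory is on standard time, UTC+02:00.
13:30 Galir Territory − 2h = 11:30 UTC.
1 September 2030 is a Sunday, so Fridays fall on 6, 13, 20, 27; the last is September 27.
1 April 2031 is a Tuesday, so the first Sunday is April 6.
At the standard offset (UTC−06:30), 11:30 UTC − 6h30m = 05:00 Ethund Standard Time standard time.
The standard-time date in Ethund Standard Time, March 31, 2031, falls between 27 September 2030 and 6 April 2031, so daylight saving is in effect and Ethund Standard Time is at UTC−05:30.
11:30 UTC − 5h30m = 06:00 Ethund Standard Time.

06:00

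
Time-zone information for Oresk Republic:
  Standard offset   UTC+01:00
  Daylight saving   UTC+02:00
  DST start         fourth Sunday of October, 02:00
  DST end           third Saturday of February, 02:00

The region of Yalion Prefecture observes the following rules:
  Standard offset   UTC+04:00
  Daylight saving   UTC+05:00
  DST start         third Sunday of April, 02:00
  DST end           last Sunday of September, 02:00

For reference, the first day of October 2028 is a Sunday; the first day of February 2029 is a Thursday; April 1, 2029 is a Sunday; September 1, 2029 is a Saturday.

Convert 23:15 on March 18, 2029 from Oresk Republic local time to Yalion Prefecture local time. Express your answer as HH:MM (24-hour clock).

1 October 2028 is a Sunday, so the first Sunday is October 1 and the fourth is October 22.
1 February 2029 is a Thursday, so the first Saturday is February 3 and the third is February 17.
March 18, 2029 is outside the daylight-saving period (22 October 2028 – 17 February 2029), so Oresk Republic is on standard time, UTC+01:00.
23:15 Oresk Republic − 1h = 22:15 UTC.
1 April 2029 is a Sunday, so the first Sunday is April 1 and the third is April 15.
1 September 2029 is a Saturday, so Sundays fall on 2, 9, 16, 23, 30; the last is September 30.
At the standard offset (UTC+04:00), 22:15 UTC + 4h = 02:15 Yalion Prefecture standard time (rolling into the next day, 19 March 2029).
The standard-time date in Yalion Prefecture, March 19, 2029, is outside the daylight-saving period (15 April – 30 September), so Yalion Prefecture is on standard time, UTC+04:00.
22:15 UTC + 4h = 02:15 Yalion Prefecture (rolling into the next day, 19 March 2029).

02:15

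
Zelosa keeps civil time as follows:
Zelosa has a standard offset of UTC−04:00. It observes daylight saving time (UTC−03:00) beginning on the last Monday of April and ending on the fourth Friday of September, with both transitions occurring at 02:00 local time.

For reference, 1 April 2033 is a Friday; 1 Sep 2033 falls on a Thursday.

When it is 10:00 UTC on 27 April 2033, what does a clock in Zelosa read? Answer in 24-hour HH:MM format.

07:00

1 April 2033 is a Friday, so Mondays fall on 4, 11, 18, 25; the last is April 25.
1 September 2033 is a Thursday, so the first Friday is September 2 and the fourth is September 23.
At the standard offset (UTC−04:00), 10:00 UTC − 4h = 06:00 Zelosa standard time.
The standard-time date in Zelosa, 27 April 2033, lies within the daylight-saving period (25 April – 23 September), so Zelosa is on daylight time, UTC−03:00.
10:00 UTC − 3h = 07:00 local.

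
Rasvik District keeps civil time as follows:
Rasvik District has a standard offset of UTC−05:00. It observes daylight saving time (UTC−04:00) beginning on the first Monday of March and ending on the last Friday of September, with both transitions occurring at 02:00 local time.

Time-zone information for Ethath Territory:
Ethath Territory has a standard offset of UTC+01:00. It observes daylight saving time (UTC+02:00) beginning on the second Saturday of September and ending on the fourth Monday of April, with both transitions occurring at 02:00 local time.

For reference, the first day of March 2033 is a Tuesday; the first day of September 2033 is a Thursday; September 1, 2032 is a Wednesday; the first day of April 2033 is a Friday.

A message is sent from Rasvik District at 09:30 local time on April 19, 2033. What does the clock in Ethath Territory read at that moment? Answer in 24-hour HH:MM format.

1 March 2033 is a Tuesday, so the first Monday is March 7.
1 September 2033 is a Thursday, so Fridays fall on 2, 9, 16, 23, 30; the last is September 30.
April 19, 2033 lies within the daylight-saving period (7 March – 30 September), so Rasvik District is on daylight time, UTC−04:00.
09:30 Rasvik District + 4h = 13:30 UTC.
1 September 2032 is a Wednesday, so the first Saturday is September 4 and the second is September 11.
1 April 2033 is a Friday, so the first Monday is April 4 and the fourth is April 25.
At the standard offset (UTC+01:00), 13:30 UTC + 1h = 14:30 Ethath Territory standard time.
Daylight saving runs 11 September 2032 – 25 April 2033; the standard-time date in Ethath Territory, April 19, 2033, is inside that window, so Ethath Territory is at UTC+02:00.
13:30 UTC + 2h = 15:30 Ethath Territory.

15:30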